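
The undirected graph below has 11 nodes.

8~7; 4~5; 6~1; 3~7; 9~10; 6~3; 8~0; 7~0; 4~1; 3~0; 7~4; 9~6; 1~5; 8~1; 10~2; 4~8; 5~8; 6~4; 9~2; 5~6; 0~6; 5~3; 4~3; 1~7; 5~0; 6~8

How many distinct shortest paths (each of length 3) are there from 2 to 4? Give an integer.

The shortest distance is 3, and the only length-3 path is 2–9–6–4. So there is exactly 1 shortest path.

1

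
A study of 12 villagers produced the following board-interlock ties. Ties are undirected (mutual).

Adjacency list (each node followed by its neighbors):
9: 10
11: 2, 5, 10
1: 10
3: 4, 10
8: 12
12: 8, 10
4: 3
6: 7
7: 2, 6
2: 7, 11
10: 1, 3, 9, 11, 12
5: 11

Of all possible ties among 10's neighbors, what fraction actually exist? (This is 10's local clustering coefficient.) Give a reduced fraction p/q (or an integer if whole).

0

10's neighbors: 1, 3, 9, 11, and 12 (k = 5).
Possible neighbor pairs: C(5,2) = 10. Edges among them: none → e = 0.
Clustering(10) = 0/10 = 0.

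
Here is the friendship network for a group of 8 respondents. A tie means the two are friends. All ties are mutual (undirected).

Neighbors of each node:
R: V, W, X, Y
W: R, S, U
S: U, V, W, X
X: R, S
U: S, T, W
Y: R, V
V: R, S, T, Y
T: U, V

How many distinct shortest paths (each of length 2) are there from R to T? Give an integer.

The shortest distance is 2, and the only length-2 path is R–V–T. So there is exactly 1 shortest path.

1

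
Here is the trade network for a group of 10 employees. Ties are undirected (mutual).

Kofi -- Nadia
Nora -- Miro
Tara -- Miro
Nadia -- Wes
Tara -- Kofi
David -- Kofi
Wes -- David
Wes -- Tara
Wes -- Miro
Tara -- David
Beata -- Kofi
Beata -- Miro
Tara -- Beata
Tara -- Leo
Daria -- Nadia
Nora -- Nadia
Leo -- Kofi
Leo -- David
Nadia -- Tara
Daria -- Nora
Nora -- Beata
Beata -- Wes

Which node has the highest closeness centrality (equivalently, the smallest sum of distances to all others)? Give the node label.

Farness (sum of distances to all others) for each node — Beata:13, Daria:18, David:16, Kofi:13, Leo:17, Miro:14, Nadia:13, Nora:16, Tara:11, Wes:13.
The smallest farness is 11, for Tara, so Tara has the highest closeness.

Tara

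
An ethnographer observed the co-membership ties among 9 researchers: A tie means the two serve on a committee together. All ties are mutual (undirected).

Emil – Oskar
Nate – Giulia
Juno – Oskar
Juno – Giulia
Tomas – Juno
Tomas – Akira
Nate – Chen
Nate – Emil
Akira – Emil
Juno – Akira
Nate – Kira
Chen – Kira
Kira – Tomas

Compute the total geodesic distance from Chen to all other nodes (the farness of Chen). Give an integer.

17

Distances from Chen: Akira:3, Emil:2, Giulia:2, Juno:3, Kira:1, Nate:1, Oskar:3, Tomas:2.
Sum = 3 + 2 + 2 + 3 + 1 + 1 + 3 + 2 = 17.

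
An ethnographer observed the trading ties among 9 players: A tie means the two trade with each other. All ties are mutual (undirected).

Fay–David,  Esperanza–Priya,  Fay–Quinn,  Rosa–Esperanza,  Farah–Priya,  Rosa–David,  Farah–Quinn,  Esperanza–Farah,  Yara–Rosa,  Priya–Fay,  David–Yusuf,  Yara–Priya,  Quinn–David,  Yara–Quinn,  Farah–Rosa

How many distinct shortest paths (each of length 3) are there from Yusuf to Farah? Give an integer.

The shortest distance is 3. The length-3 paths are: Yusuf–David–Rosa–Farah; Yusuf–David–Quinn–Farah.
That gives 2 distinct shortest paths.

2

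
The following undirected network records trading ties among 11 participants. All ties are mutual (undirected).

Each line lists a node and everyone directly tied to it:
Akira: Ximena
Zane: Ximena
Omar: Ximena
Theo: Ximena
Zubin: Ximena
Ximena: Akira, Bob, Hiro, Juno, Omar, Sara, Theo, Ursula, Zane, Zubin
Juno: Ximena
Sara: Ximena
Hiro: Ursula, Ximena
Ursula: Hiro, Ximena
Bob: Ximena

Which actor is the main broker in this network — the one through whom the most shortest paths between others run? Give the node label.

Unnormalized betweenness of each node: Akira:0, Bob:0, Hiro:0, Juno:0, Omar:0, Sara:0, Theo:0, Ursula:0, Ximena:44, Zane:0, Zubin:0.
Ximena has the largest value, 44, making it the main broker — the node through which the most shortest paths run.

Ximena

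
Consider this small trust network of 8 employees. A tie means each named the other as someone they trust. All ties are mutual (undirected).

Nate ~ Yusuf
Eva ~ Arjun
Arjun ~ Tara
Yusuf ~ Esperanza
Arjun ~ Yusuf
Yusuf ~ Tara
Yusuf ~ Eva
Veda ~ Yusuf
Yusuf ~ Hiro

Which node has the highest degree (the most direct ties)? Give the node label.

Degrees — Arjun:3, Esperanza:1, Eva:2, Hiro:1, Nate:1, Tara:2, Veda:1, Yusuf:7.
The maximum is 7, attained only by Yusuf.

Yusuf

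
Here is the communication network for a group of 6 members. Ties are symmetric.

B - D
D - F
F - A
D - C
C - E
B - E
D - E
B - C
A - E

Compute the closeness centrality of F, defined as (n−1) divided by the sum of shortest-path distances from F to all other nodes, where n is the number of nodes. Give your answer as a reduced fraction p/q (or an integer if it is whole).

5/8

Distances from F: A:1, B:2, C:2, D:1, E:2. Sum = 8.
n = 6, so closeness = 5/8.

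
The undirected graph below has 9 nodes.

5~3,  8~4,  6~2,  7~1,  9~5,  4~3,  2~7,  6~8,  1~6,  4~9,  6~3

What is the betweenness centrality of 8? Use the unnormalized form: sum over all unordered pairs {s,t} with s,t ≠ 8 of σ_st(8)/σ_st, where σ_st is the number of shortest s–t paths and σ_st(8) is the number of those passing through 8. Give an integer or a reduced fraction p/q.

10/3

Pairs whose geodesics pass through 8 — 2–9: 1/3; 2–4: 1/2; 1–9: 1/3; 1–4: 1/2; 7–9: 2/6; 7–4: 2/4; 9–6: 1/3; 6–4: 1/2.
All other pairs contribute 0.
Summing the contributions gives betweenness(8) = 10/3.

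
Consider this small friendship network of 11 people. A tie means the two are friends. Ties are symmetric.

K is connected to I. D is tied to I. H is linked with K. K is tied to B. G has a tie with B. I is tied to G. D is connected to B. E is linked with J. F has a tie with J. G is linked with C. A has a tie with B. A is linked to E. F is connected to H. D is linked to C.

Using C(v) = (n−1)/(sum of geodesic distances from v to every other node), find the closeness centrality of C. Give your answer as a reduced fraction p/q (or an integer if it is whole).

1/3

Distances from C: A:3, B:2, D:1, E:4, F:5, G:1, H:4, I:2, J:5, K:3. Sum = 30.
n = 11, so closeness = 10/30 = 1/3.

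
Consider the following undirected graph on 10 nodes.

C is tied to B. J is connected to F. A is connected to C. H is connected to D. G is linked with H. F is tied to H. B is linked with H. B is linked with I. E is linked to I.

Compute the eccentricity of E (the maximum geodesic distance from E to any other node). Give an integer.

5

Distances from E: A:4, B:2, C:3, D:4, F:4, G:4, H:3, I:1, J:5.
The largest is 5 (to J), so the eccentricity of E is 5.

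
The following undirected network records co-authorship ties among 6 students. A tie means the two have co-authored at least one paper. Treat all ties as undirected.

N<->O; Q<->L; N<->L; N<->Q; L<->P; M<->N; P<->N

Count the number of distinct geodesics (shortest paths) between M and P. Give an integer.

The shortest distance is 2, and the only length-2 path is M–N–P. So there is exactly 1 shortest path.

1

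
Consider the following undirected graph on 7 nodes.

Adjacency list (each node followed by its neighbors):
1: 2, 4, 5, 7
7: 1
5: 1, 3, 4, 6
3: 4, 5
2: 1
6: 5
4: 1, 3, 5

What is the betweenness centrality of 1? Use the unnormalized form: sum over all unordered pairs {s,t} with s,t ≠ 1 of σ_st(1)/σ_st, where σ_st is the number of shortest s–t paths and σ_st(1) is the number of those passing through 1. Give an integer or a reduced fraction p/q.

9

Pairs whose geodesics pass through 1 — 3–7: 2/2; 3–2: 2/2; 6–7: 1; 6–2: 1; 7–4: 1; 7–5: 1; 7–2: 1; 4–2: 1; 5–2: 1.
All other pairs contribute 0.
Summing the contributions gives betweenness(1) = 9.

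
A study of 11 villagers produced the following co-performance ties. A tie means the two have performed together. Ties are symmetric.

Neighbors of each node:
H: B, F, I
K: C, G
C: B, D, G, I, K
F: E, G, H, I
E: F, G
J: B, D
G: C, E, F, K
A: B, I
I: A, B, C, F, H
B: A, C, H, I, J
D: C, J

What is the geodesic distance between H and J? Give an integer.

One shortest route is H – B – J, which uses 2 edges, and H and J are not directly tied, so nothing shorter exists. So d(H,J) = 2.

2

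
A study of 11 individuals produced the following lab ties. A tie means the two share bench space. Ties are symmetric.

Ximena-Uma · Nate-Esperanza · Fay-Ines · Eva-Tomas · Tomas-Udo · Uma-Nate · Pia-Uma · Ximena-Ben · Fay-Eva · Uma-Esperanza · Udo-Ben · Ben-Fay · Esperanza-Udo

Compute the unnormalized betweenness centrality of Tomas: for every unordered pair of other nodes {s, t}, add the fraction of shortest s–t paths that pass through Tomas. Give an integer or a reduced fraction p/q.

Pairs whose geodesics pass through Tomas — Uma–Eva: 1/2; Eva–Esperanza: 1; Eva–Nate: 1; Eva–Pia: 1/2; Eva–Udo: 1.
All other pairs contribute 0.
Summing the contributions gives betweenness(Tomas) = 4.

4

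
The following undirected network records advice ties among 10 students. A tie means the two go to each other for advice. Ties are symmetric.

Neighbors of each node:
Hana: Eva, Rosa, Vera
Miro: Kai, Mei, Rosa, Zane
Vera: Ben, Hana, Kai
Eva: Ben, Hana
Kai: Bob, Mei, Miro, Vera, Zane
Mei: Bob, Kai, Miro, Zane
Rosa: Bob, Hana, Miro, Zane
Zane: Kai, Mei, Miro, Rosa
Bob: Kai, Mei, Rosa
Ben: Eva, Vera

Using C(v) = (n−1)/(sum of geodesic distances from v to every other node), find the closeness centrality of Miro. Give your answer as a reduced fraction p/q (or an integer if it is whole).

9/16

Distances from Miro: Ben:3, Bob:2, Eva:3, Hana:2, Kai:1, Mei:1, Rosa:1, Vera:2, Zane:1. Sum = 16.
n = 10, so closeness = 9/16.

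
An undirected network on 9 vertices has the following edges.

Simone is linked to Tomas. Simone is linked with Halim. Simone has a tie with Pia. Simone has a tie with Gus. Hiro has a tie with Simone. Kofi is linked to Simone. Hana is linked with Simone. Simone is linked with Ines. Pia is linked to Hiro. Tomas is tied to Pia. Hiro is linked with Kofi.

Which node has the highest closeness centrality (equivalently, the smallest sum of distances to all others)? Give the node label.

Simone

Farness (sum of distances to all others) for each node — Gus:15, Halim:15, Hana:15, Hiro:13, Ines:15, Kofi:14, Pia:13, Simone:8, Tomas:14.
The smallest farness is 8, for Simone, so Simone has the highest closeness.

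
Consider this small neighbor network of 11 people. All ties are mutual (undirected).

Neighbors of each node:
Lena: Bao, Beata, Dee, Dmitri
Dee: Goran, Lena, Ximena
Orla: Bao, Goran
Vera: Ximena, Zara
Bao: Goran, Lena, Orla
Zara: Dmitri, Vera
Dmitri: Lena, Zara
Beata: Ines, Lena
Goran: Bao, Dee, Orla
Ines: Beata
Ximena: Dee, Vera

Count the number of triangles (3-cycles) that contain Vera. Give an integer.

0

Vera's neighbors are Ximena and Zara, but none of them are tied to each other, so no triangle contains Vera.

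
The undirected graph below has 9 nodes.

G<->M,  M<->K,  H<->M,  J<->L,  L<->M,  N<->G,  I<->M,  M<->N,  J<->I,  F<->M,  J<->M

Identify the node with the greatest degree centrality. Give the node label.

Degrees — F:1, G:2, H:1, I:2, J:3, K:1, L:2, M:8, N:2.
The maximum is 8, attained only by M.

M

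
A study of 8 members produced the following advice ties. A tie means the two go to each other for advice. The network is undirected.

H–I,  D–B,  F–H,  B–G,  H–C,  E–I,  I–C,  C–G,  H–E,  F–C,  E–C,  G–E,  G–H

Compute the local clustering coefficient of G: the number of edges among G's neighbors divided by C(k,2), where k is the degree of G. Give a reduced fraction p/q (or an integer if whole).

1/2

G's neighbors: B, C, E, and H (k = 4).
Possible neighbor pairs: C(4,2) = 6. Edges among them: C–E, C–H, E–H → e = 3.
Clustering(G) = 3/6 = 1/2.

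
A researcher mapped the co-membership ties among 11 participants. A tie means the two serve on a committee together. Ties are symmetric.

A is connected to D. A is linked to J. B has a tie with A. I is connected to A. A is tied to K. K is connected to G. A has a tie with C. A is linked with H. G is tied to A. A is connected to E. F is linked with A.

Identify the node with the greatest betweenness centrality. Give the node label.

A

Unnormalized betweenness of each node: A:44, B:0, C:0, D:0, E:0, F:0, G:0, H:0, I:0, J:0, K:0.
A has the largest value, 44, making it the main broker — the node through which the most shortest paths run.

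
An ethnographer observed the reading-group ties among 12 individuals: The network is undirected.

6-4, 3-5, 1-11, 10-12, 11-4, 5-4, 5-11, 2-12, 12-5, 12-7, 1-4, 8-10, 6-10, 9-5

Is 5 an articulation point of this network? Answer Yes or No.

Removing 5 leaves {1, 2, 4, 6, 7, 8, 10, 11, and 12} with no path to {9}, so the network splits into 3 components. 5 is a cut vertex.

Yes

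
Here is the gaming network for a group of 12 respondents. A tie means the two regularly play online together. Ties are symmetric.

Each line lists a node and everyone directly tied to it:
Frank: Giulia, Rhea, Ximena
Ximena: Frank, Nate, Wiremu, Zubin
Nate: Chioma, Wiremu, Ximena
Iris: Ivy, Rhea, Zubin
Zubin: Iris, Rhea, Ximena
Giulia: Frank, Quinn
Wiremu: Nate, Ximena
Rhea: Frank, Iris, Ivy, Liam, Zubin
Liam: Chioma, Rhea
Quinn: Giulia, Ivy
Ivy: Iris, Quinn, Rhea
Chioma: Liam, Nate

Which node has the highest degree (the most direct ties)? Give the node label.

Degrees — Chioma:2, Frank:3, Giulia:2, Iris:3, Ivy:3, Liam:2, Nate:3, Quinn:2, Rhea:5, Wiremu:2, Ximena:4, Zubin:3.
The maximum is 5, attained only by Rhea.

Rhea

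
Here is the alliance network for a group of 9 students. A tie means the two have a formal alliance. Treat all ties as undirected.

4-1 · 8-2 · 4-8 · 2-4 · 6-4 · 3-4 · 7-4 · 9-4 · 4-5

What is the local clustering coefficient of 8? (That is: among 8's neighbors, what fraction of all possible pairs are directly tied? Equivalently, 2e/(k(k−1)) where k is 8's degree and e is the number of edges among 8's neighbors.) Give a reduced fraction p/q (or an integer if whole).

8's neighbors: 2 and 4 (k = 2).
Possible neighbor pairs: C(2,2) = 1. Edges among them: 2–4 → e = 1.
Clustering(8) = 1/1.

1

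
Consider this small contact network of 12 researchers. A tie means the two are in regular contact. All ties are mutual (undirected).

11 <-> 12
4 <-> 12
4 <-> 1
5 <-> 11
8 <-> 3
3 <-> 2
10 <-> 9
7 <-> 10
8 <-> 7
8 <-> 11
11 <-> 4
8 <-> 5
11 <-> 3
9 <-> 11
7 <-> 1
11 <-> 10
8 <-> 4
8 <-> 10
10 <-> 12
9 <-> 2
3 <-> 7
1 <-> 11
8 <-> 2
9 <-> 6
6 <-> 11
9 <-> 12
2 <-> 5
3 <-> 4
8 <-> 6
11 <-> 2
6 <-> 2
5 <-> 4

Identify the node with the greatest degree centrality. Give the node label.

11

Degrees — 1:3, 2:6, 3:5, 4:6, 5:4, 6:4, 7:4, 8:8, 9:5, 10:5, 11:10, 12:4.
The maximum is 10, attained only by 11.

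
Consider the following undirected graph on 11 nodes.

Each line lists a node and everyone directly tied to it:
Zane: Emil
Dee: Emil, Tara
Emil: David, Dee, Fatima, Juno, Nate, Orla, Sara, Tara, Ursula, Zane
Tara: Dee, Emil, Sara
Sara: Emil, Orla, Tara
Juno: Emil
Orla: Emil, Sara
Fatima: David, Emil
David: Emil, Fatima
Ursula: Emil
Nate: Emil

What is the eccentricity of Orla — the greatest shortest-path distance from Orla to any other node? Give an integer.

Distances from Orla: David:2, Dee:2, Emil:1, Fatima:2, Juno:2, Nate:2, Sara:1, Tara:2, Ursula:2, Zane:2.
The largest is 2 (to Zane, Ursula, Juno, Tara, Fatima, Nate, David, and Dee), so the eccentricity of Orla is 2.

2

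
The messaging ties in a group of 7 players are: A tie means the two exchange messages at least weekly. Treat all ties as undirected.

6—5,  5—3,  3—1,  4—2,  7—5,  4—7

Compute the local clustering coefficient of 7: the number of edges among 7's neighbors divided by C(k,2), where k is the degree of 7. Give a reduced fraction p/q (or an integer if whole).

7's neighbors: 4 and 5 (k = 2).
Possible neighbor pairs: C(2,2) = 1. Edges among them: none → e = 0.
Clustering(7) = 0/1.

0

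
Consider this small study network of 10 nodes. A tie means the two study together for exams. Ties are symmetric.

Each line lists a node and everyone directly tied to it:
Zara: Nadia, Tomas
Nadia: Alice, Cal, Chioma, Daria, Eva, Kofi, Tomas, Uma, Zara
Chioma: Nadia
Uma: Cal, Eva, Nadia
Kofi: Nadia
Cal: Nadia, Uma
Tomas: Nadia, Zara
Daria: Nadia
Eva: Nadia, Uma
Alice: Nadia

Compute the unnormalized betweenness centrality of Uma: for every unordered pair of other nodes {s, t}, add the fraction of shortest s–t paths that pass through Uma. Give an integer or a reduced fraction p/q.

Pairs whose geodesics pass through Uma — Cal–Eva: 1/2.
All other pairs contribute 0.
Summing the contributions gives betweenness(Uma) = 1/2.

1/2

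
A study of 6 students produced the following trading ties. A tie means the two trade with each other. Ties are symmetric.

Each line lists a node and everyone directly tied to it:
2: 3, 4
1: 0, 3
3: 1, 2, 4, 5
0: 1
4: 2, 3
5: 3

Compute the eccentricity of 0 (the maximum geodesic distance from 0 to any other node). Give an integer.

3

Distances from 0: 1:1, 2:3, 3:2, 4:3, 5:3.
The largest is 3 (to 4, 2, and 5), so the eccentricity of 0 is 3.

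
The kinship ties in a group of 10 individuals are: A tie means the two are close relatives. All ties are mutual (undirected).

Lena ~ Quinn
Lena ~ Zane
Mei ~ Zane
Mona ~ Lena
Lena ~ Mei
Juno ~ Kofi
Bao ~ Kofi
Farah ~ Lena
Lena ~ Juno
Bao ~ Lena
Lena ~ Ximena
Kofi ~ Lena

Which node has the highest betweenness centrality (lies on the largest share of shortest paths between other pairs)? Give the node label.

Unnormalized betweenness of each node: Bao:0, Farah:0, Juno:0, Kofi:1/2, Lena:65/2, Mei:0, Mona:0, Quinn:0, Ximena:0, Zane:0.
Lena has the largest value, 65/2, making it the main broker — the node through which the most shortest paths run.

Lena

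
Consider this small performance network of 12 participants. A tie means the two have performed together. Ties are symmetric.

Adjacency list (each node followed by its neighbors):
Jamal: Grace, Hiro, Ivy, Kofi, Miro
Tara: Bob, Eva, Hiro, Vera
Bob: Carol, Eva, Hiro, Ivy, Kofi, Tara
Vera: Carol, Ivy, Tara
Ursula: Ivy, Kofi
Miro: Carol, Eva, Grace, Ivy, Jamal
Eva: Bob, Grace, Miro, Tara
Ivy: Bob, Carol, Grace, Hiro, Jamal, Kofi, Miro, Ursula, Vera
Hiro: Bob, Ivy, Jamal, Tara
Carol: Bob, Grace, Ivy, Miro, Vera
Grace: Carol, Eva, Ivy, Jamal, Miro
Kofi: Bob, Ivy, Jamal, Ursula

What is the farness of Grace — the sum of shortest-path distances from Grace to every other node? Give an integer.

Distances from Grace: Bob:2, Carol:1, Eva:1, Hiro:2, Ivy:1, Jamal:1, Kofi:2, Miro:1, Tara:2, Ursula:2, Vera:2.
Sum = 2 + 1 + 1 + 2 + 1 + 1 + 2 + 1 + 2 + 2 + 2 = 17.

17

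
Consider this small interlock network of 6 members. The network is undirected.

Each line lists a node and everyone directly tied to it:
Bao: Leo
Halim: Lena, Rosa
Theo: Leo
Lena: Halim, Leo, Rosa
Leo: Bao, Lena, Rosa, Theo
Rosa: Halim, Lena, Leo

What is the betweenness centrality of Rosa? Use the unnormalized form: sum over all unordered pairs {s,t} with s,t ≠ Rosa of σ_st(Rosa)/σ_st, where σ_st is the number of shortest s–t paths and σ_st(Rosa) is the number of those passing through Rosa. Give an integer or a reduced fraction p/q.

Pairs whose geodesics pass through Rosa — Theo–Halim: 1/2; Bao–Halim: 1/2; Halim–Leo: 1/2.
All other pairs contribute 0.
Summing the contributions gives betweenness(Rosa) = 3/2.

3/2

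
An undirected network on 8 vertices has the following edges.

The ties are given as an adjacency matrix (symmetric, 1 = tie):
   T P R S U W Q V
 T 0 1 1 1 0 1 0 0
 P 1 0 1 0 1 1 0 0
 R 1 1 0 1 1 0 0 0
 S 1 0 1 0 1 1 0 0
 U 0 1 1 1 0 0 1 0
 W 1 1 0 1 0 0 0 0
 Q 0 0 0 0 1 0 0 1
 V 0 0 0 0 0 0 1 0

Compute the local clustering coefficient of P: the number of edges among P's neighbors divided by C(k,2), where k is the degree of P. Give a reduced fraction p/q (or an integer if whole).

1/2

P's neighbors: R, T, U, and W (k = 4).
Possible neighbor pairs: C(4,2) = 6. Edges among them: R–T, R–U, T–W → e = 3.
Clustering(P) = 3/6 = 1/2.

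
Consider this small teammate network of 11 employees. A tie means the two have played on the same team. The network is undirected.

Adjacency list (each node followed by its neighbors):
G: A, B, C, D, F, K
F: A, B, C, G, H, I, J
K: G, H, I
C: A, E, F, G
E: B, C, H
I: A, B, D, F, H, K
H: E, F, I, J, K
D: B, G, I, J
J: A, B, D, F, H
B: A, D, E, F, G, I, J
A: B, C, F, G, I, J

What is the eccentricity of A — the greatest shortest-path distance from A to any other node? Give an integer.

2

Distances from A: B:1, C:1, D:2, E:2, F:1, G:1, H:2, I:1, J:1, K:2.
The largest is 2 (to E, H, K, and D), so the eccentricity of A is 2.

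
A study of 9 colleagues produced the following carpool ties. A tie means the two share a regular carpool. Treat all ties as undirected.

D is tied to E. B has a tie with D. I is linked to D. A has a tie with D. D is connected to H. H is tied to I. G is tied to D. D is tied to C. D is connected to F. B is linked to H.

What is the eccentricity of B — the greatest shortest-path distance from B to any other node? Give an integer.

2

Distances from B: A:2, C:2, D:1, E:2, F:2, G:2, H:1, I:2.
The largest is 2 (to E, G, C, I, F, and A), so the eccentricity of B is 2.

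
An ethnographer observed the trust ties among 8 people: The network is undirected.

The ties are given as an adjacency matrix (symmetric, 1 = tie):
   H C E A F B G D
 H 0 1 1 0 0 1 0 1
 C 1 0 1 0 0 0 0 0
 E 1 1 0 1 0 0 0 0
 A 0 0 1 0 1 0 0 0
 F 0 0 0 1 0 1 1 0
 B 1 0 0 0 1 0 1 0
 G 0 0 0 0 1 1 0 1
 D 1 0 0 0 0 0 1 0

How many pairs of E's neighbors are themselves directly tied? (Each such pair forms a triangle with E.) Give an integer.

E's neighbors: A, C, and H.
Neighbor pairs that are themselves tied: E–C–H. Each forms one triangle with E, for 1 in total.

1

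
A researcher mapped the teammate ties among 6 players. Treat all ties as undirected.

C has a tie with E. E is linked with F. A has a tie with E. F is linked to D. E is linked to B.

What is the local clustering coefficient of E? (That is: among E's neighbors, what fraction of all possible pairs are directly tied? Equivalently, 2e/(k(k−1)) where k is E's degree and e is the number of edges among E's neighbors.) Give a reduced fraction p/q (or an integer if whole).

E's neighbors: A, B, C, and F (k = 4).
Possible neighbor pairs: C(4,2) = 6. Edges among them: none → e = 0.
Clustering(E) = 0/6 = 0.

0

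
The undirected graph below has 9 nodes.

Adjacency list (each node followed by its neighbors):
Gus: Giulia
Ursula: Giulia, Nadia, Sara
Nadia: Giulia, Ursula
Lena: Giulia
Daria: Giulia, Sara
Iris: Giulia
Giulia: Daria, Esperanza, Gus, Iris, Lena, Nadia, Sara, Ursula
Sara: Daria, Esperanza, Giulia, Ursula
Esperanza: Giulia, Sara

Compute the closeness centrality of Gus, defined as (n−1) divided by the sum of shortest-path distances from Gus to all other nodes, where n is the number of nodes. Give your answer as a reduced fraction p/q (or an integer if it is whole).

8/15

Distances from Gus: Daria:2, Esperanza:2, Giulia:1, Iris:2, Lena:2, Nadia:2, Sara:2, Ursula:2. Sum = 15.
n = 9, so closeness = 8/15.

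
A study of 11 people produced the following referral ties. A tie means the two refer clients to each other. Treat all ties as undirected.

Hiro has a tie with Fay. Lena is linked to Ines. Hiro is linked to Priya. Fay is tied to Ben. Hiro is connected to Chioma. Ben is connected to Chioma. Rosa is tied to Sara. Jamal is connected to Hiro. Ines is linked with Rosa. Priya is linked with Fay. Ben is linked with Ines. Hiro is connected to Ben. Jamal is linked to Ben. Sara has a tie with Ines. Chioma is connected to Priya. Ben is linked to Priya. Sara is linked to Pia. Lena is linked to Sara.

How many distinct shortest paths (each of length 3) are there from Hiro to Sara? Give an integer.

The shortest distance is 3, and the only length-3 path is Hiro–Ben–Ines–Sara. So there is exactly 1 shortest path.

1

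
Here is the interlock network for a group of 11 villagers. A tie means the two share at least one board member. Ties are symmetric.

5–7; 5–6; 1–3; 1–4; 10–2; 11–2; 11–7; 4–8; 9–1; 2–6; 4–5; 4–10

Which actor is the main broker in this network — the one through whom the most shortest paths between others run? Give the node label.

Unnormalized betweenness of each node: 1:17, 2:6, 3:0, 4:57/2, 5:14, 6:1, 7:7/2, 8:0, 9:0, 10:15/2, 11:3/2.
4 has the largest value, 57/2, making it the main broker — the node through which the most shortest paths run.

4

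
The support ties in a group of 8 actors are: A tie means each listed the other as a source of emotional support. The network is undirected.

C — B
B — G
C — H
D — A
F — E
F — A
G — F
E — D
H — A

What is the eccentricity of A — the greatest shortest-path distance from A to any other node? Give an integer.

Distances from A: B:3, C:2, D:1, E:2, F:1, G:2, H:1.
The largest is 3 (to B), so the eccentricity of A is 3.

3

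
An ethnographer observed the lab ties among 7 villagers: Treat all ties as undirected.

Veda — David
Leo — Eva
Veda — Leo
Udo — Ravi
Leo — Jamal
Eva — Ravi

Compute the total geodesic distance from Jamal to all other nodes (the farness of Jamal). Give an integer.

15

Distances from Jamal: David:3, Eva:2, Leo:1, Ravi:3, Udo:4, Veda:2.
Sum = 3 + 2 + 1 + 3 + 4 + 2 = 15.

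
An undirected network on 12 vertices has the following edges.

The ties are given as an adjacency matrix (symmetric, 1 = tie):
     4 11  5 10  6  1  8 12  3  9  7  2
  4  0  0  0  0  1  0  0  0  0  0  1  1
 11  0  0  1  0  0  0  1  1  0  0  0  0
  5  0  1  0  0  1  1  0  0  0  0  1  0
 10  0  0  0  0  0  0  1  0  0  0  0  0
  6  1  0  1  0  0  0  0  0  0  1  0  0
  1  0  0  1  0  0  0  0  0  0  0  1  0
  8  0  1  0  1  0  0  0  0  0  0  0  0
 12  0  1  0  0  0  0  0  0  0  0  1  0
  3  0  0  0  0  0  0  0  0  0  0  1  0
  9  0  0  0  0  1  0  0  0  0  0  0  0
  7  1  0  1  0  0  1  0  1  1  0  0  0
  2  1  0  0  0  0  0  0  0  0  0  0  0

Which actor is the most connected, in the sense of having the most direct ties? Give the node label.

7

Degrees — 1:2, 2:1, 3:1, 4:3, 5:4, 6:3, 7:5, 8:2, 9:1, 10:1, 11:3, 12:2.
The maximum is 5, attained only by 7.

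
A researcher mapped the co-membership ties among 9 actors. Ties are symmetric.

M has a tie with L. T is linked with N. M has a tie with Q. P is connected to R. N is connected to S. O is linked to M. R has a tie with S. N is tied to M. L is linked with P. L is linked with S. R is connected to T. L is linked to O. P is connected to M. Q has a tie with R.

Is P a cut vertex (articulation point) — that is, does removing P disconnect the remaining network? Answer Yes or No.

No

Even without P, every remaining node can still reach every other (the residual graph is connected), so P is not a cut vertex.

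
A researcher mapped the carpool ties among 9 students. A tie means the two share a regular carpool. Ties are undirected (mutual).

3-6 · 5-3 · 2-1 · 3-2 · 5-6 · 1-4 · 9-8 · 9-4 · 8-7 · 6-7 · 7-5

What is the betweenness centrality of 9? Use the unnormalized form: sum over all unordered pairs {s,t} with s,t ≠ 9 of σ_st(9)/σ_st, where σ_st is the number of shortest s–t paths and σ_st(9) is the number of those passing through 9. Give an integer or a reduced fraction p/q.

14/3

Pairs whose geodesics pass through 9 — 2–8: 1/3; 1–8: 1; 1–7: 1/3; 4–8: 1; 4–7: 1; 4–6: 1/2; 4–5: 1/2.
All other pairs contribute 0.
Summing the contributions gives betweenness(9) = 14/3.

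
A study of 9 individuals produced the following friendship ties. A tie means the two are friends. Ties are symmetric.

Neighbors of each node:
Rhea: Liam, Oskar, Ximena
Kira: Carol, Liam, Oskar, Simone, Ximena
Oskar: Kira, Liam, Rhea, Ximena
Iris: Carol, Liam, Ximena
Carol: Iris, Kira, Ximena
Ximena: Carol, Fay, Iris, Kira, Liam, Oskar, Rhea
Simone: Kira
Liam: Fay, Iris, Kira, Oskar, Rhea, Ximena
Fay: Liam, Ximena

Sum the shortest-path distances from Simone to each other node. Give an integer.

18

Distances from Simone: Carol:2, Fay:3, Iris:3, Kira:1, Liam:2, Oskar:2, Rhea:3, Ximena:2.
Sum = 2 + 3 + 3 + 1 + 2 + 2 + 3 + 2 = 18.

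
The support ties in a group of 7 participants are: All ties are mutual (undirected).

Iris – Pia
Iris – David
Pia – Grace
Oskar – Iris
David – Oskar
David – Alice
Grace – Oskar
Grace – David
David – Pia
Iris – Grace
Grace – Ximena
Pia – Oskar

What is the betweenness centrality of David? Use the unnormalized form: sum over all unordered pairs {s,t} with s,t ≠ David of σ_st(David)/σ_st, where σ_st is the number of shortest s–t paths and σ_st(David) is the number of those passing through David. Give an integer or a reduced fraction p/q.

Pairs whose geodesics pass through David — Iris–Alice: 1; Oskar–Alice: 1; Pia–Alice: 1; Grace–Alice: 1; Alice–Ximena: 1.
All other pairs contribute 0.
Summing the contributions gives betweenness(David) = 5.

5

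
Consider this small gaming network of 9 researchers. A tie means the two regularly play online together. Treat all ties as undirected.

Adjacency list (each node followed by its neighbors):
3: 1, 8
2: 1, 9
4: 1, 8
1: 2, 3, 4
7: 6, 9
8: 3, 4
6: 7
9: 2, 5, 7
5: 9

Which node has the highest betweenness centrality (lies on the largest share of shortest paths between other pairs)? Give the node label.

9

Unnormalized betweenness of each node: 1:31/2, 2:16, 3:3, 4:3, 5:0, 6:0, 7:7, 8:1/2, 9:17.
9 has the largest value, 17, making it the main broker — the node through which the most shortest paths run.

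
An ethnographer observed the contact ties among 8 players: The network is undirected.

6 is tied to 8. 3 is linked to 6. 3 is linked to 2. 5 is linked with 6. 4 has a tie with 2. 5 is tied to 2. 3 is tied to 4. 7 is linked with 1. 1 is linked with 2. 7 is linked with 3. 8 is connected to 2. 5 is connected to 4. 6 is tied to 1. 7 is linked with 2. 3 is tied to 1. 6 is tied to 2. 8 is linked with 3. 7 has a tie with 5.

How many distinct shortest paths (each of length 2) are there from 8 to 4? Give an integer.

2

The shortest distance is 2. The length-2 paths are: 8–3–4; 8–2–4.
That gives 2 distinct shortest paths.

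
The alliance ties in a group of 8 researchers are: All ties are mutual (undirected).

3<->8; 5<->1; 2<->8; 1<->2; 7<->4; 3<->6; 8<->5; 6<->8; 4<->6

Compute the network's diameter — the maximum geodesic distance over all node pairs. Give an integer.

5

Eccentricity of each node (its greatest distance to any other): 1:5, 2:4, 3:3, 4:4, 5:4, 6:3, 7:5, 8:3.
The maximum eccentricity is 5, realized for instance by the pair 1–7 via 1 – 2 – 8 – 6 – 4 – 7. So the diameter is 5.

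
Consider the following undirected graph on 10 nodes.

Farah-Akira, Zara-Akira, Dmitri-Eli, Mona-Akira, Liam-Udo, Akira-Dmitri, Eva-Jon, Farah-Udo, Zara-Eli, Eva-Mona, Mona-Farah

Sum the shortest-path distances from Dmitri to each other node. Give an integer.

22

Distances from Dmitri: Akira:1, Eli:1, Eva:3, Farah:2, Jon:4, Liam:4, Mona:2, Udo:3, Zara:2.
Sum = 1 + 1 + 3 + 2 + 4 + 4 + 2 + 3 + 2 = 22.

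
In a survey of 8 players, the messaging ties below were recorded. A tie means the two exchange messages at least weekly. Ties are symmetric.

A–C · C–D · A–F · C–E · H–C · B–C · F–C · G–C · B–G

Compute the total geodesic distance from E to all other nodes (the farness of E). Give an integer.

Distances from E: A:2, B:2, C:1, D:2, F:2, G:2, H:2.
Sum = 2 + 2 + 1 + 2 + 2 + 2 + 2 = 13.

13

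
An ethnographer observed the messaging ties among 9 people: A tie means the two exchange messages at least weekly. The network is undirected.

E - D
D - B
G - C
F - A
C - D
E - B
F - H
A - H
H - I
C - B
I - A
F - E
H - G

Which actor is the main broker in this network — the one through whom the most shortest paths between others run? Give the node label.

Unnormalized betweenness of each node: A:5/3, B:7/6, C:13/3, D:7/6, E:7, F:23/3, G:5, H:8, I:0.
H has the largest value, 8, making it the main broker — the node through which the most shortest paths run.

H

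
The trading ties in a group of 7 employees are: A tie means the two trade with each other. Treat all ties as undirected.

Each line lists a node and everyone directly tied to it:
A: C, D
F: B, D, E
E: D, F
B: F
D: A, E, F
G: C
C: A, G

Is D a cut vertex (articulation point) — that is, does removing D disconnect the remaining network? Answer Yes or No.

Removing D leaves {A, C, and G} with no path to {B, E, and F}, so the network splits into 2 components. D is a cut vertex.

Yes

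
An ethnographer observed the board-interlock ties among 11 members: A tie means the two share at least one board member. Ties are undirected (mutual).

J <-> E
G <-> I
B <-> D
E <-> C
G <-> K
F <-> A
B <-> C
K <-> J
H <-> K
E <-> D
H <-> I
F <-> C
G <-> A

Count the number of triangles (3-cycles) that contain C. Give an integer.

0

C's neighbors are B, E, and F, but none of them are tied to each other, so no triangle contains C.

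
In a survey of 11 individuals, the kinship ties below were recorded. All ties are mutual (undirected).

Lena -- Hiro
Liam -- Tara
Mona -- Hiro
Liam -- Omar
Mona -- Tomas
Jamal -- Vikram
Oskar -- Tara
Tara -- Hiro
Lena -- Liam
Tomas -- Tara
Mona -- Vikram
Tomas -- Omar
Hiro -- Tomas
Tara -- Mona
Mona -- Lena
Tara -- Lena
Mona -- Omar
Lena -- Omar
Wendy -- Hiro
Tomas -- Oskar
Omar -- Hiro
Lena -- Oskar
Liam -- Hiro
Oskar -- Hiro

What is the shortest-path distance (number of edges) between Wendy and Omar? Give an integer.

One shortest route is Wendy – Hiro – Omar, which uses 2 edges, and Wendy and Omar are not directly tied, so nothing shorter exists. So d(Wendy,Omar) = 2.

2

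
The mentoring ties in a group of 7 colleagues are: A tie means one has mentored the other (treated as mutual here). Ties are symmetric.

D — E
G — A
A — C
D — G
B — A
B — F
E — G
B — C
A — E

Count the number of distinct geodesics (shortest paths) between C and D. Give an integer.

2

The shortest distance is 3. The length-3 paths are: C–A–E–D; C–A–G–D.
That gives 2 distinct shortest paths.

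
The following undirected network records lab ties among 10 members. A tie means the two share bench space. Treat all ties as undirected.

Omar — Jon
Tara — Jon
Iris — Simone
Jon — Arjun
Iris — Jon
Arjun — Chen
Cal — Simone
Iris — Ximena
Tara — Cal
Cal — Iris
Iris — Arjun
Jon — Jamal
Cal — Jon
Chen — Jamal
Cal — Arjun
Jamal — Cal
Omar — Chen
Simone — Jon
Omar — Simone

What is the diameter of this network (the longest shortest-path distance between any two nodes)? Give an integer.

Eccentricity of each node (its greatest distance to any other): Arjun:2, Cal:2, Chen:3, Iris:2, Jamal:3, Jon:2, Omar:3, Simone:2, Tara:3, Ximena:3.
The maximum eccentricity is 3, realized for instance by the pair Omar–Ximena via Omar – Simone – Iris – Ximena. So the diameter is 3.

3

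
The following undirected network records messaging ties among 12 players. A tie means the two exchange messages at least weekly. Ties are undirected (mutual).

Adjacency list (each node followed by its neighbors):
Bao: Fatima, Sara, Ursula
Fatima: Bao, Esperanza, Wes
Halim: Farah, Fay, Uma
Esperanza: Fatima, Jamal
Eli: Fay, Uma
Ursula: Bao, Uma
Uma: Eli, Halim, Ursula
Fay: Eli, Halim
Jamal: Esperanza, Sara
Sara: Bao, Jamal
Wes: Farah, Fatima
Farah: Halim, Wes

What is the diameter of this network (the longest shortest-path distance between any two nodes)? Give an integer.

6

Eccentricity of each node (its greatest distance to any other): Bao:4, Eli:5, Esperanza:5, Farah:4, Fatima:4, Fay:6, Halim:5, Jamal:6, Sara:5, Uma:4, Ursula:3, Wes:4.
The maximum eccentricity is 6, realized for instance by the pair Jamal–Fay via Jamal – Sara – Bao – Ursula – Uma – Eli – Fay. So the diameter is 6.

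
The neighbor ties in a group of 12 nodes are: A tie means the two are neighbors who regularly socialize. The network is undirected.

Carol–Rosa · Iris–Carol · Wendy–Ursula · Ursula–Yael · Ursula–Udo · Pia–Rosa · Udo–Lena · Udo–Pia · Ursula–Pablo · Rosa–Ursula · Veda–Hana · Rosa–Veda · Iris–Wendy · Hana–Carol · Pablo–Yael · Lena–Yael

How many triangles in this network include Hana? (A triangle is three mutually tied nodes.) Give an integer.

0

Hana's neighbors are Carol and Veda, but none of them are tied to each other, so no triangle contains Hana.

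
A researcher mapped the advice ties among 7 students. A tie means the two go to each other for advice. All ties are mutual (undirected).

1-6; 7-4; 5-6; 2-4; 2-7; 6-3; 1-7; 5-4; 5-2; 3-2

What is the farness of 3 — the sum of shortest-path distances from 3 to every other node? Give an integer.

Distances from 3: 1:2, 2:1, 4:2, 5:2, 6:1, 7:2.
Sum = 2 + 1 + 2 + 2 + 1 + 2 = 10.

10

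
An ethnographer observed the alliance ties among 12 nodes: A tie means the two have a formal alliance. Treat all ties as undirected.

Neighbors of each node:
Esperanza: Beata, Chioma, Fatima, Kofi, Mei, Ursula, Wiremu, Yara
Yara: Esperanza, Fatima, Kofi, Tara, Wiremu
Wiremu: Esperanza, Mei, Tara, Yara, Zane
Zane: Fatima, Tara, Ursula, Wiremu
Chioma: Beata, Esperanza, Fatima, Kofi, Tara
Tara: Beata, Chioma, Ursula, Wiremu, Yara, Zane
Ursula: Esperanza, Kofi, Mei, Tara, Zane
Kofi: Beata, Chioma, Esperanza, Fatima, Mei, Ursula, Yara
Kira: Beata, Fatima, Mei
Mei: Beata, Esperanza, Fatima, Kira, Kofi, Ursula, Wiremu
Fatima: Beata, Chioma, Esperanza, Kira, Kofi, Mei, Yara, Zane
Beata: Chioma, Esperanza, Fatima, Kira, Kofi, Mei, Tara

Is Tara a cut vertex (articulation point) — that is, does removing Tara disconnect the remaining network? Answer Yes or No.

Even without Tara, every remaining node can still reach every other (the residual graph is connected), so Tara is not a cut vertex.

No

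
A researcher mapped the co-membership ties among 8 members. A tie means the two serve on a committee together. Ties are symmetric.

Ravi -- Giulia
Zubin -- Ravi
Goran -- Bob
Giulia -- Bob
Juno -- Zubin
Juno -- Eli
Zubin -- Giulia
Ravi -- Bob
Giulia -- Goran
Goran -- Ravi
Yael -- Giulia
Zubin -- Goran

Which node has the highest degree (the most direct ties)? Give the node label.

Degrees — Bob:3, Eli:1, Giulia:5, Goran:4, Juno:2, Ravi:4, Yael:1, Zubin:4.
The maximum is 5, attained only by Giulia.

Giulia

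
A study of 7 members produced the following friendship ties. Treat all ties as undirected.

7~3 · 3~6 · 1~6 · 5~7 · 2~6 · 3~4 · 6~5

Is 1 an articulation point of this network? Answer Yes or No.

No

Even without 1, every remaining node can still reach every other (the residual graph is connected), so 1 is not a cut vertex.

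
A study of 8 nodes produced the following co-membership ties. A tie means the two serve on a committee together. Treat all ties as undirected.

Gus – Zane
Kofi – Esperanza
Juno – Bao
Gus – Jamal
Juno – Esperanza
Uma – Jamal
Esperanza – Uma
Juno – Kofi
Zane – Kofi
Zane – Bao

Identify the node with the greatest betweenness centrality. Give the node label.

Unnormalized betweenness of each node: Bao:1, Esperanza:5, Gus:3, Jamal:2, Juno:5/2, Kofi:3, Uma:3, Zane:11/2.
Zane has the largest value, 11/2, making it the main broker — the node through which the most shortest paths run.

Zane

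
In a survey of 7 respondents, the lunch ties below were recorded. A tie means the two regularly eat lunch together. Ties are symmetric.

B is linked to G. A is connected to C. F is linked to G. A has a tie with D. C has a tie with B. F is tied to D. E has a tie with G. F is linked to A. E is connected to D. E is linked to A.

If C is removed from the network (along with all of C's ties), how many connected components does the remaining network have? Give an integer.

1

C's neighbors (A and B) remain reachable from one another through other ties, so the rest of the network stays in one piece.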